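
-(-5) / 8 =5 / 8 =0.62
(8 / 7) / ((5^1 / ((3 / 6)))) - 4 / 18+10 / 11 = 2776 / 3465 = 0.80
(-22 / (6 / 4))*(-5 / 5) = 44 / 3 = 14.67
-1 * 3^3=-27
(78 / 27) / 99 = 26 / 891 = 0.03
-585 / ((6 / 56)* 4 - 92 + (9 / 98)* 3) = 57330 / 8947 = 6.41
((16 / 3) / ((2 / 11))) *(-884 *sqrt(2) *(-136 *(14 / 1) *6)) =296231936 *sqrt(2) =418935221.50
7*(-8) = -56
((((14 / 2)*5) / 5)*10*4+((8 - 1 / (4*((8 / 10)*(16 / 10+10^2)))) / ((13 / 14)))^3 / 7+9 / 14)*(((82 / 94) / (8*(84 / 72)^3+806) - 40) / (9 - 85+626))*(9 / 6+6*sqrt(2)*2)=-47858947369777065482465247*sqrt(2) / 147462051014086961152000 - 47858947369777065482465247 / 1179696408112695689216000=-499.55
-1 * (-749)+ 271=1020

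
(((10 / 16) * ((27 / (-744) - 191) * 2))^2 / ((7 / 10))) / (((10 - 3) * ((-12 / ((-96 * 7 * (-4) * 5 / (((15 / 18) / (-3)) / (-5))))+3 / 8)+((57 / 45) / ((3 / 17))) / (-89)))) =1123692927080625 / 28417377352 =39542.46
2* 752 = 1504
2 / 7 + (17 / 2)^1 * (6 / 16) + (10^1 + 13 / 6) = 5255 / 336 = 15.64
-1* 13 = -13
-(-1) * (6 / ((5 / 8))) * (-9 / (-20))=108 / 25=4.32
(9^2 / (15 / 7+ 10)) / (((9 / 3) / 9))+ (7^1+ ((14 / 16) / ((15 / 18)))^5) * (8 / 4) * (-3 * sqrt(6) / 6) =1701 / 85-26484101 * sqrt(6) / 3200000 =-0.26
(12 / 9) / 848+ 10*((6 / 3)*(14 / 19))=14.74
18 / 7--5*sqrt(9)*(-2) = -192 / 7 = -27.43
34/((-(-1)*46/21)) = 357/23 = 15.52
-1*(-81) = 81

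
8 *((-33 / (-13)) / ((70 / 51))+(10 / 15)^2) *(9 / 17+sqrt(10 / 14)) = 75148 / 7735+75148 *sqrt(35) / 28665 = 25.22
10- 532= -522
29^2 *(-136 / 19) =-114376 / 19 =-6019.79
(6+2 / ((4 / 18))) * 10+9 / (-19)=2841 / 19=149.53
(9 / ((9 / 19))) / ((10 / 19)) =361 / 10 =36.10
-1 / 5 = -0.20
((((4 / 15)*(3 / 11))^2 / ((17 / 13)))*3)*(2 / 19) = 1248 / 977075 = 0.00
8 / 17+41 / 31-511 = -268352 / 527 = -509.21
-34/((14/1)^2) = -17/98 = -0.17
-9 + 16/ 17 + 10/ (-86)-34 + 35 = -5245/ 731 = -7.18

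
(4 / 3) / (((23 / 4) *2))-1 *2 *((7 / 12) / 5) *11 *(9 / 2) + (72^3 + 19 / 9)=373238.68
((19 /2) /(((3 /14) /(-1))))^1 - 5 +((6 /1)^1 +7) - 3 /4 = -445 /12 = -37.08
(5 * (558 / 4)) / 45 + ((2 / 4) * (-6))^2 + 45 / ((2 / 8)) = 409 / 2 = 204.50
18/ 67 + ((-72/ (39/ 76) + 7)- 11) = -125458/ 871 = -144.04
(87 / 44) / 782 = 87 / 34408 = 0.00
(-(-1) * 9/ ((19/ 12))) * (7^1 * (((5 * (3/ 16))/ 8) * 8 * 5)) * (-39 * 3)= -1658475/ 76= -21822.04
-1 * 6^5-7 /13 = -101095 /13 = -7776.54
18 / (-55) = -18 / 55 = -0.33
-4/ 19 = -0.21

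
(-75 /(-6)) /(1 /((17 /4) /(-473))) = -425 /3784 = -0.11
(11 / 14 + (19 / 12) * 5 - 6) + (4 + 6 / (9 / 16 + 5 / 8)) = 18761 / 1596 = 11.76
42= 42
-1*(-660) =660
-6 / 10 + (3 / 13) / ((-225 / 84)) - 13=-4448 / 325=-13.69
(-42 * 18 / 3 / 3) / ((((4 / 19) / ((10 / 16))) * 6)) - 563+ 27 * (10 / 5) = -8809 / 16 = -550.56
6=6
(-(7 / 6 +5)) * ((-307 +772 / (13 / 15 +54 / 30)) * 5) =6475 / 12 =539.58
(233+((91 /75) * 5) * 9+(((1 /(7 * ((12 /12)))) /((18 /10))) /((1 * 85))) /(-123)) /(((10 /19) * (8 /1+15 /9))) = 3599208931 /63670950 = 56.53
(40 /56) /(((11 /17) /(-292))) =-24820 /77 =-322.34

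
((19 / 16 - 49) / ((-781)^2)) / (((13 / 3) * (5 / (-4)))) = 459 / 31717972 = 0.00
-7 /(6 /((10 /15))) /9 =-7 /81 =-0.09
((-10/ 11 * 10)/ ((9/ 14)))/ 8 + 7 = 518/ 99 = 5.23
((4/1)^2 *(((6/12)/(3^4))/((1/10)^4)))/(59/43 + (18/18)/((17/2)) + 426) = 11696000/5062419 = 2.31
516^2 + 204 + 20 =266480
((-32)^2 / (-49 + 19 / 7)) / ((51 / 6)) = -3584 / 1377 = -2.60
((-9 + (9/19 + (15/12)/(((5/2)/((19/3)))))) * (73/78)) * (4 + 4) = -6862/171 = -40.13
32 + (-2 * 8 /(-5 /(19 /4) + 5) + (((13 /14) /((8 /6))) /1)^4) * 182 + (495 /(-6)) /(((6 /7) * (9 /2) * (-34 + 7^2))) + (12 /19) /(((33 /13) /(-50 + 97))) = -64675269043177 /99100108800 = -652.63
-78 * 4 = -312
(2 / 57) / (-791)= -2 / 45087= -0.00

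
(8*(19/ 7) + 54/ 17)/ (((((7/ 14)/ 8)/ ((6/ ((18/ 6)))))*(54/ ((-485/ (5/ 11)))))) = -50567264/ 3213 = -15738.33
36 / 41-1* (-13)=569 / 41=13.88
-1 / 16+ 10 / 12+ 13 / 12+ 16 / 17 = 2.80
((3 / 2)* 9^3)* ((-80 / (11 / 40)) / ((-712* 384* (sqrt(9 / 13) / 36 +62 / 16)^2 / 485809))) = 465911731134731700 / 12375714719731 -1541423181776400* sqrt(13) / 12375714719731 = 37198.18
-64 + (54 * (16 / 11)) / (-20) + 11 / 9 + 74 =3611 / 495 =7.29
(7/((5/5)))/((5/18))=126/5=25.20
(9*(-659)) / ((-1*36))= 659 / 4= 164.75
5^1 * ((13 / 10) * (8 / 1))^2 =2704 / 5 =540.80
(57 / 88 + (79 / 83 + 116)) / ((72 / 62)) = 26627357 / 262944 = 101.27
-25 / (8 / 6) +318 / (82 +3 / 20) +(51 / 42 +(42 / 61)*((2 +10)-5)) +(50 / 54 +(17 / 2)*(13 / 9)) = 6231079 / 1429596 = 4.36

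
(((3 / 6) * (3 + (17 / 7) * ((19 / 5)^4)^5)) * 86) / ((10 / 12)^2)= 989217741511879640284119433416 / 16689300537109375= 59272570429917.75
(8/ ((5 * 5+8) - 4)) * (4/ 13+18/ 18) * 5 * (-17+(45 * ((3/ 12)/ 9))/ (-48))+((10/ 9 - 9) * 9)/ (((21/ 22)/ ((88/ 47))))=-168661627/ 992264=-169.98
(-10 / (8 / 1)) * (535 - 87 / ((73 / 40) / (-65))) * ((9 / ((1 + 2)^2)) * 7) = -9283925 / 292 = -31794.26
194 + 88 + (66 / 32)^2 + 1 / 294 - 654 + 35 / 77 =-152039663 / 413952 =-367.29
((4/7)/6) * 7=2/3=0.67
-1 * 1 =-1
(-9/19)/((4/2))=-9/38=-0.24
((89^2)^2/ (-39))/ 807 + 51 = -61137118/ 31473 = -1942.53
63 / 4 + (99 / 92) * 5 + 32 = 1222 / 23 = 53.13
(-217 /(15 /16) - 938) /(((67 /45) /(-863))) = 45416238 /67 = 677854.30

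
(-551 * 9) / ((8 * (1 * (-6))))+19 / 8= 105.69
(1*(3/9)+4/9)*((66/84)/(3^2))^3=1331/2571912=0.00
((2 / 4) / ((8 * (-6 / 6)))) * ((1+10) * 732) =-2013 / 4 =-503.25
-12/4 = -3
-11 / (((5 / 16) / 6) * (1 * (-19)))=1056 / 95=11.12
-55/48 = -1.15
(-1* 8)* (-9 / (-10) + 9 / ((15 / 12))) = -324 / 5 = -64.80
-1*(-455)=455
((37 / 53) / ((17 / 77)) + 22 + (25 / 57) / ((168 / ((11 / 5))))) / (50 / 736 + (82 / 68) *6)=9988764346 / 2898555849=3.45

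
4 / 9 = 0.44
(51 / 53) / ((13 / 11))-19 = -12530 / 689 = -18.19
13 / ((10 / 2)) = 13 / 5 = 2.60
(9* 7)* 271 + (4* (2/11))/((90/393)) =2817569/165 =17076.18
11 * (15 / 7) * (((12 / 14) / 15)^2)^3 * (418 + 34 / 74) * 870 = 5689816704 / 19044431875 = 0.30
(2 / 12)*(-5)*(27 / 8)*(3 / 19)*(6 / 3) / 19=-135 / 2888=-0.05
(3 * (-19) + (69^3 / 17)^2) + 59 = 107918163659 / 289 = 373419251.42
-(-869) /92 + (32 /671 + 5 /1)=894703 /61732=14.49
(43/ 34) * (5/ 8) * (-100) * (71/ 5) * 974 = -37170275/ 34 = -1093243.38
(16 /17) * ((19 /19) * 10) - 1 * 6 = 58 /17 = 3.41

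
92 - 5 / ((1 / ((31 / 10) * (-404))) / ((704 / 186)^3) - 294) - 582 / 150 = 5707225312661117 / 64754017860975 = 88.14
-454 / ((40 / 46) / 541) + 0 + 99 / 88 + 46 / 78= -440628841 / 1560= -282454.39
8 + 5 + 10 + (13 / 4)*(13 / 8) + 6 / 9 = 2779 / 96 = 28.95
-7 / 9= -0.78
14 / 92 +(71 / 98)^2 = 149557 / 220892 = 0.68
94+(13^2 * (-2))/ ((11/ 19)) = -5388/ 11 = -489.82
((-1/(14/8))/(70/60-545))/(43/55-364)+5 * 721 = 548314079055/152098219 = 3605.00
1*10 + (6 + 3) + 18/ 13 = 265/ 13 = 20.38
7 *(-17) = -119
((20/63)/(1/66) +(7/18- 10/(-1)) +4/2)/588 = 4201/74088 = 0.06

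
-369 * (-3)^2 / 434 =-7.65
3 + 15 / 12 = 17 / 4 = 4.25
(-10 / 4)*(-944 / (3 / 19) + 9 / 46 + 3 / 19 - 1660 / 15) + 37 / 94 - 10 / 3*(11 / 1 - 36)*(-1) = 1243801563 / 82156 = 15139.51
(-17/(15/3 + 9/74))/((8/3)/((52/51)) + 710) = -8177/1755528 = -0.00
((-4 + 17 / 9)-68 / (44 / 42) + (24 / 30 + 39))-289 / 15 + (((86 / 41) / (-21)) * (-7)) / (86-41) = -2829407 / 60885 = -46.47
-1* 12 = -12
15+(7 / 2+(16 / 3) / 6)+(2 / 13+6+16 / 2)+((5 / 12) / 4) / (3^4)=1695449 / 50544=33.54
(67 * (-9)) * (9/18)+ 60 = -483/2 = -241.50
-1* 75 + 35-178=-218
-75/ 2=-37.50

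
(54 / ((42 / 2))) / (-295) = -18 / 2065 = -0.01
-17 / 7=-2.43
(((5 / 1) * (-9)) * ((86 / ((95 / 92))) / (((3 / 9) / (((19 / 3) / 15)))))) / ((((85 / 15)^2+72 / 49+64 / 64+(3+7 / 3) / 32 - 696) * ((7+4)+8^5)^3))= 20935152 / 102705390205528466375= 0.00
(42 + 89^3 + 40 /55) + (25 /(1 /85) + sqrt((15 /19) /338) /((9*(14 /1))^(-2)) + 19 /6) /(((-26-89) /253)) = 231108821 /330-87318*sqrt(570) /1235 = 698641.75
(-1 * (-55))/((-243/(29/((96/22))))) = -17545/11664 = -1.50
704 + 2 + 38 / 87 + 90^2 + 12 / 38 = 14557562 / 1653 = 8806.75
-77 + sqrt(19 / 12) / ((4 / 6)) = -77 + sqrt(57) / 4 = -75.11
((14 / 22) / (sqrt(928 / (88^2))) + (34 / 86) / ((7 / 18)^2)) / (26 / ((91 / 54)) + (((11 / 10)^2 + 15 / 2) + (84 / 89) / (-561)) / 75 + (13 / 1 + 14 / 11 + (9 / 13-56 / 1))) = -8937790290000 / 87151610427077-79511932500 * sqrt(58) / 8396666785333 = -0.17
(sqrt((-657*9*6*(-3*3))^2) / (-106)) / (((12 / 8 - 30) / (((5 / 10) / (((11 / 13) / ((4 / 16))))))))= 691821 / 44308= 15.61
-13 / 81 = -0.16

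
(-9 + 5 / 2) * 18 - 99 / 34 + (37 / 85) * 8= -19793 / 170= -116.43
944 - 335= 609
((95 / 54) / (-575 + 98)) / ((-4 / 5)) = 475 / 103032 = 0.00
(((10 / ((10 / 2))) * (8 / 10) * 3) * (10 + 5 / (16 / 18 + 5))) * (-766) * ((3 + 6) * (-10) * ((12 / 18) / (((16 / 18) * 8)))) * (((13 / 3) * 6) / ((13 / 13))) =463793850 / 53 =8750827.36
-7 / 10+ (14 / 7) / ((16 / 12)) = 4 / 5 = 0.80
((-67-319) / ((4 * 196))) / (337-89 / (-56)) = -193 / 132727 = -0.00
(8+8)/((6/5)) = 40/3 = 13.33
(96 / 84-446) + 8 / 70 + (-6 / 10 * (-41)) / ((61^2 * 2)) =-115841311 / 260470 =-444.74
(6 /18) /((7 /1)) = 1 /21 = 0.05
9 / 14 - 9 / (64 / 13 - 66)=2196 / 2779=0.79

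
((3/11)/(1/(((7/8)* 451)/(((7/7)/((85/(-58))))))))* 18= -2839.07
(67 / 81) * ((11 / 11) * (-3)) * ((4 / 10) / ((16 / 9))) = -67 / 120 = -0.56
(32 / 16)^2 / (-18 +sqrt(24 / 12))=-36 / 161 - 2 *sqrt(2) / 161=-0.24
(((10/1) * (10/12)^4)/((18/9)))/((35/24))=625/378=1.65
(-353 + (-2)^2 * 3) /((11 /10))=-310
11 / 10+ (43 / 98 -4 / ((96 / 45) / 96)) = -43723 / 245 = -178.46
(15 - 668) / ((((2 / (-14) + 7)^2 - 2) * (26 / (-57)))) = 1823829 / 57356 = 31.80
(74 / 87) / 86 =37 / 3741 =0.01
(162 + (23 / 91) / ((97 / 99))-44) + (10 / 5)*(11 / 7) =1071605 / 8827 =121.40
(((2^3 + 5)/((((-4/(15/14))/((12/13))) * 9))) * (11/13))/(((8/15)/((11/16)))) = -9075/23296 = -0.39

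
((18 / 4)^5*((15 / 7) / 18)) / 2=98415 / 896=109.84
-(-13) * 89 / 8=1157 / 8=144.62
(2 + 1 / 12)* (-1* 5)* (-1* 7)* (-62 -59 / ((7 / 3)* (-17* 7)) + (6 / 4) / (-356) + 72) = 744.35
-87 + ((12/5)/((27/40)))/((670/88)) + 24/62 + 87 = 0.85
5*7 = 35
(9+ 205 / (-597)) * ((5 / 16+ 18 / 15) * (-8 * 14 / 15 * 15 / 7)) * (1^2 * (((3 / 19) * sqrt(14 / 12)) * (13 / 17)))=-27.32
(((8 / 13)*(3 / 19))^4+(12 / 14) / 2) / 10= 2233723335 / 52109373134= 0.04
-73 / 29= -2.52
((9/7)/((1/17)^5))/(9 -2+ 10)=751689/7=107384.14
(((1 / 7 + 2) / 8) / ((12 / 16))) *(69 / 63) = 115 / 294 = 0.39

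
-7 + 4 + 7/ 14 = -5/ 2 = -2.50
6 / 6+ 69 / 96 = 1.72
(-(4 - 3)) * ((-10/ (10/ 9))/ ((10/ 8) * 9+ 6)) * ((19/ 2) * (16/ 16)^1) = 114/ 23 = 4.96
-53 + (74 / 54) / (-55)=-78742 / 1485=-53.02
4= 4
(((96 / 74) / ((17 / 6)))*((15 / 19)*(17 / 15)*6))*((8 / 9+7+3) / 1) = 18816 / 703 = 26.77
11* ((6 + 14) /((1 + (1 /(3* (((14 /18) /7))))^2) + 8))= 110 /9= 12.22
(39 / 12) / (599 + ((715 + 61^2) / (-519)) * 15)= 0.01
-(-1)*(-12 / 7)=-12 / 7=-1.71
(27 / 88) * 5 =135 / 88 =1.53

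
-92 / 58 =-46 / 29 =-1.59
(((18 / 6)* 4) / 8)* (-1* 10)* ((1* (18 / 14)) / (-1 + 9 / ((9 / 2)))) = -135 / 7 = -19.29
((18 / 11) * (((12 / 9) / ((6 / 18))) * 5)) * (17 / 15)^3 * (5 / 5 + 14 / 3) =668168 / 2475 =269.97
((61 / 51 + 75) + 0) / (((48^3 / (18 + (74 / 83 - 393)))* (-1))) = 60332093 / 234067968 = 0.26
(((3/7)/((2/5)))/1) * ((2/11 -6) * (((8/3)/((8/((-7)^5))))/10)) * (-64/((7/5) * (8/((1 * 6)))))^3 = -1548288000/11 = -140753454.55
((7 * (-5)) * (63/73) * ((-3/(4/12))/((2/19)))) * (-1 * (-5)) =1885275/146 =12912.84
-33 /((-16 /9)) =297 /16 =18.56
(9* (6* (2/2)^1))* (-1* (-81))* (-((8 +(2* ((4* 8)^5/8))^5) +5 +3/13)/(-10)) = 1180977535880029474454004329088452771172/65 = 18168885167385068837753910000000000000.00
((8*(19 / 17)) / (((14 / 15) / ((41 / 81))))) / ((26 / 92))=716680 / 41769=17.16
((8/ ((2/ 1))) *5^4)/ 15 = 500/ 3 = 166.67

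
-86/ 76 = -43/ 38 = -1.13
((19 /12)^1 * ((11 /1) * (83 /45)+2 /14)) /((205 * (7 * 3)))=30571 /4068225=0.01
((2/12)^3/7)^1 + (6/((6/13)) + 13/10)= 108113/7560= 14.30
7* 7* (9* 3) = 1323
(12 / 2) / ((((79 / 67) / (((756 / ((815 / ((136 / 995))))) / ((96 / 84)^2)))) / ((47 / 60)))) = 495769113 / 1281261500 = 0.39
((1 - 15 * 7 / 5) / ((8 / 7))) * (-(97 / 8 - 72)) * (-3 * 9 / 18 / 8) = 50295 / 256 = 196.46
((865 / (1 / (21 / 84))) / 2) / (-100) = -1.08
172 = 172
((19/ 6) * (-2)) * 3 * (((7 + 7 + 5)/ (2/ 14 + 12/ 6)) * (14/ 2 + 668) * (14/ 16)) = -796005/ 8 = -99500.62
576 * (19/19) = 576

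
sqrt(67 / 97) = sqrt(6499) / 97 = 0.83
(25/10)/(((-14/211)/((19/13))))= -20045/364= -55.07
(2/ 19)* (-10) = -20/ 19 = -1.05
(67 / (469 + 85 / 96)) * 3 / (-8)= -2412 / 45109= -0.05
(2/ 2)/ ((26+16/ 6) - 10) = 3/ 56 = 0.05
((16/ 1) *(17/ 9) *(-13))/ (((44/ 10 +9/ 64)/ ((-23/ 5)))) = 5204992/ 13077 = 398.03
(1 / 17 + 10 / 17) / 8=11 / 136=0.08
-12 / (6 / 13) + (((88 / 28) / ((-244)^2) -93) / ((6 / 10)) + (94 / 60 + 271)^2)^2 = 12081958279800201395346601 / 2198165717160000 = 5496381908.55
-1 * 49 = -49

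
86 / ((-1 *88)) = -43 / 44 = -0.98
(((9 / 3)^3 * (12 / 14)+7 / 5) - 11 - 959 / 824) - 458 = -12851709 / 28840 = -445.62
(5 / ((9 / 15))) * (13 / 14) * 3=325 / 14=23.21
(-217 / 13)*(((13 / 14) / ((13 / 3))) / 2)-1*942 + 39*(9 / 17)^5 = -942.17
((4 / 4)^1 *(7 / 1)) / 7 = 1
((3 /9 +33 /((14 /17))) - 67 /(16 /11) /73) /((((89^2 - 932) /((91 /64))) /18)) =0.15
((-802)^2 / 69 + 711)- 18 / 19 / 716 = 4708772305 / 469338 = 10032.80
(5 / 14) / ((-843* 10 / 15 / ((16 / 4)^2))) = -20 / 1967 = -0.01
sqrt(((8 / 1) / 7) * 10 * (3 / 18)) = 2 * sqrt(210) / 21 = 1.38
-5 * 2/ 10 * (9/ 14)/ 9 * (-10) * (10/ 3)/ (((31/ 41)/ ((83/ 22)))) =85075/ 7161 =11.88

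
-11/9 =-1.22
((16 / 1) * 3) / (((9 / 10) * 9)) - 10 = -110 / 27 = -4.07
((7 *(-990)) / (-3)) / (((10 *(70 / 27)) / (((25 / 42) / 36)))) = 165 / 112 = 1.47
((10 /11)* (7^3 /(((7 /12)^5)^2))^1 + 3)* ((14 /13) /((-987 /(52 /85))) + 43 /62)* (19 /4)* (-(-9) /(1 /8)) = 18171663529428864117 /1121908511185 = 16197099.27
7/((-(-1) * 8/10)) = 35/4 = 8.75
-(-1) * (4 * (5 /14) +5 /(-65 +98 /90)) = 27185 /20132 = 1.35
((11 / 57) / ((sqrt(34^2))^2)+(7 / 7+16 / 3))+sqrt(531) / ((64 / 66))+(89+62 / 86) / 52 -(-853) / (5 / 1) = 99* sqrt(59) / 32+10967759273 / 61389380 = 202.42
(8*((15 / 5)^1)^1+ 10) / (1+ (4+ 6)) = 34 / 11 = 3.09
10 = 10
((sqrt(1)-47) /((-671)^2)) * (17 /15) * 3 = -782 /2251205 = -0.00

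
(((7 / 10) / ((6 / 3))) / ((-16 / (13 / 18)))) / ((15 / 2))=-0.00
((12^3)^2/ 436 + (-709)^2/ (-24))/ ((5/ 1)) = -2819.29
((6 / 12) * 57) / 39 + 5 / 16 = 217 / 208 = 1.04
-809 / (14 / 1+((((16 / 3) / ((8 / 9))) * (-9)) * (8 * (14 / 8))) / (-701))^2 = -397543409 / 111724900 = -3.56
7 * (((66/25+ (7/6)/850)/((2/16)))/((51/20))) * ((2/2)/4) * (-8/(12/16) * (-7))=42245056/39015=1082.79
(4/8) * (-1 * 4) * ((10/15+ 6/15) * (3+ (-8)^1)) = 32/3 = 10.67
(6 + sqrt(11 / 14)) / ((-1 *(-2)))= sqrt(154) / 28 + 3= 3.44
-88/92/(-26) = 11/299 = 0.04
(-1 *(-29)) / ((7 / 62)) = 1798 / 7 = 256.86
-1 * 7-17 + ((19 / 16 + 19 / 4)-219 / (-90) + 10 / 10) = -3511 / 240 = -14.63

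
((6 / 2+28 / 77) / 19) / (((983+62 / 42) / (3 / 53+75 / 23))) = 1571094 / 2633567827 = 0.00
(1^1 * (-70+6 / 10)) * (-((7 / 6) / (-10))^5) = -5832029 / 3888000000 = -0.00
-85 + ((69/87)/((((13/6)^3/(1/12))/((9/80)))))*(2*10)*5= -10821895/127426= -84.93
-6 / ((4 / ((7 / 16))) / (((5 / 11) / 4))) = -0.07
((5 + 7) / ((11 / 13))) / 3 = 52 / 11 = 4.73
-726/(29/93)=-67518/29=-2328.21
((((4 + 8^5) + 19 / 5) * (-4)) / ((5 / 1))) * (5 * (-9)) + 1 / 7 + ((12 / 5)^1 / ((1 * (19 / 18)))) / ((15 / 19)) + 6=206489119 / 175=1179937.82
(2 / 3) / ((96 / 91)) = 91 / 144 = 0.63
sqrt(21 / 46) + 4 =sqrt(966) / 46 + 4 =4.68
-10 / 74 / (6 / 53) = -265 / 222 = -1.19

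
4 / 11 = 0.36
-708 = -708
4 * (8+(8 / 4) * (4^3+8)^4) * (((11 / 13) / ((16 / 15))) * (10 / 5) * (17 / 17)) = 341091300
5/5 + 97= 98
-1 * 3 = -3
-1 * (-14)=14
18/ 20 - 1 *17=-161/ 10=-16.10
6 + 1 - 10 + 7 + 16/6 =20/3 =6.67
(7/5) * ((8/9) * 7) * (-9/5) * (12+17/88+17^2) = -259749/55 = -4722.71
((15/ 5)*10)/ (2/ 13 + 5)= 5.82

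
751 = 751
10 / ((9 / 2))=20 / 9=2.22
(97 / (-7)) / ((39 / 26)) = -194 / 21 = -9.24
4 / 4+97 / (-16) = -5.06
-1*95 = -95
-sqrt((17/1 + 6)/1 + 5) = -5.29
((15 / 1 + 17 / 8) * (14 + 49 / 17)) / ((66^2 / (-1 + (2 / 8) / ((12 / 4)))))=-39319 / 646272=-0.06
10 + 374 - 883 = -499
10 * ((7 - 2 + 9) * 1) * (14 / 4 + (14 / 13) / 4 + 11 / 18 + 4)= 137270 / 117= 1173.25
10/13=0.77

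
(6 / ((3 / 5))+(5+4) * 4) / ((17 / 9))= 414 / 17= 24.35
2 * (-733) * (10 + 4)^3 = -4022704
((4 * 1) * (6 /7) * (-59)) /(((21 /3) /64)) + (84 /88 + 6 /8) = -3983781 /2156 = -1847.76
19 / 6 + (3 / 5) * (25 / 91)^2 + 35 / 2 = 514547 / 24843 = 20.71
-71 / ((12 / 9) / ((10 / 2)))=-1065 / 4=-266.25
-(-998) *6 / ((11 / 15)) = 89820 / 11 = 8165.45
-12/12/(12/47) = -47/12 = -3.92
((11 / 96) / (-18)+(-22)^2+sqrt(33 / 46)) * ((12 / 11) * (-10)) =-380155 / 72 -60 * sqrt(1518) / 253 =-5289.17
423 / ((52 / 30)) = 6345 / 26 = 244.04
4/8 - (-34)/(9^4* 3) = 19751/39366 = 0.50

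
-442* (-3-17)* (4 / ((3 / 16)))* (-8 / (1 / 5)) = -22630400 / 3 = -7543466.67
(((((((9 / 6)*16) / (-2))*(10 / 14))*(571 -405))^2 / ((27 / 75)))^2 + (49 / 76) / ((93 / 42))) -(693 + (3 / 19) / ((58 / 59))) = 1297016929573184397897 / 41011481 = 31625703289602.84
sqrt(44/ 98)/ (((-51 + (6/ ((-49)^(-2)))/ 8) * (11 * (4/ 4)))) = 4 * sqrt(22)/ 538923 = 0.00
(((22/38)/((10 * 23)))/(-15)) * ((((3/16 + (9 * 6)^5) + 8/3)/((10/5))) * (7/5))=-1697073939253/31464000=-53937.01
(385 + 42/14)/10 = 194/5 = 38.80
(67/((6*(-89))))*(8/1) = -268/267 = -1.00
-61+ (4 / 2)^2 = -57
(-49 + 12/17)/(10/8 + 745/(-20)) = 821/612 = 1.34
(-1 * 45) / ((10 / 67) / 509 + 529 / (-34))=52177590 / 18040147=2.89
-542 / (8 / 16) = -1084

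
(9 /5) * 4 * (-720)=-5184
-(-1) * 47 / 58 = 47 / 58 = 0.81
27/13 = 2.08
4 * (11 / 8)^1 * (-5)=-27.50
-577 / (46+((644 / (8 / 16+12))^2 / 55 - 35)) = -19834375 / 2037069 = -9.74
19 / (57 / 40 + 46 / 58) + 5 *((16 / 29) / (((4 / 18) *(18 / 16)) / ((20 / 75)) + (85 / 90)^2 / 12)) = 1657380680 / 146771639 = 11.29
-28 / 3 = -9.33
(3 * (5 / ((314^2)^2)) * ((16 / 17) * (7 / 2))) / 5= 0.00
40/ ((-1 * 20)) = -2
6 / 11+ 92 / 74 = 728 / 407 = 1.79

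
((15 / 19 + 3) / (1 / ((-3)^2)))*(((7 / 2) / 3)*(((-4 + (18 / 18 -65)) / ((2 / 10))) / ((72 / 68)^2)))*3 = -687820 / 19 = -36201.05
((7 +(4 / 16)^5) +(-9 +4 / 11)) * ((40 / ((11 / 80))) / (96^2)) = -460525 / 8921088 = -0.05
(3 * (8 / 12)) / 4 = 1 / 2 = 0.50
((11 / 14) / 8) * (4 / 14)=0.03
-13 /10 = -1.30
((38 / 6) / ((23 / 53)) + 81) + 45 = 9701 / 69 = 140.59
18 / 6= 3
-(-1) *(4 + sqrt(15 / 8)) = sqrt(30) / 4 + 4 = 5.37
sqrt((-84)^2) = 84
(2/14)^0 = 1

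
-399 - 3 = -402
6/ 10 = 3/ 5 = 0.60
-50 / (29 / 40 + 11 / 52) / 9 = -5.93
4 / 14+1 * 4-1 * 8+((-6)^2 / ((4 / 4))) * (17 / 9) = 450 / 7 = 64.29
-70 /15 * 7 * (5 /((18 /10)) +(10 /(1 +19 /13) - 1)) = -41209 /216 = -190.78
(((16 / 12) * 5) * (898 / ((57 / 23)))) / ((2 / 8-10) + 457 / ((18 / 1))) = 1652320 / 10697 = 154.47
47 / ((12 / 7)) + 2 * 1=353 / 12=29.42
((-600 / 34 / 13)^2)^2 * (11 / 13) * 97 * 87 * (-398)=-299262130200000000 / 31010762653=-9650266.70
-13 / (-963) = 13 / 963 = 0.01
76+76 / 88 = 1691 / 22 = 76.86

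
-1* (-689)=689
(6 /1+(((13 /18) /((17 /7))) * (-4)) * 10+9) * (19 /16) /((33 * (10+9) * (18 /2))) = 475 /727056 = 0.00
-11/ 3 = -3.67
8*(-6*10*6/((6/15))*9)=-64800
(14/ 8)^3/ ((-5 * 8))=-343/ 2560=-0.13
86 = 86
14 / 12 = 7 / 6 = 1.17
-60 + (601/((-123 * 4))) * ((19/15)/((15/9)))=-749419/12300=-60.93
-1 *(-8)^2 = -64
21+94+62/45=5237/45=116.38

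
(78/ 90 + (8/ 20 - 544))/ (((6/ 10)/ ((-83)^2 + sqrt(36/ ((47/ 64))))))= -56083349/ 9 - 130256*sqrt(47)/ 141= -6237816.49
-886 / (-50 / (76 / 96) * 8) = 8417 / 4800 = 1.75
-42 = -42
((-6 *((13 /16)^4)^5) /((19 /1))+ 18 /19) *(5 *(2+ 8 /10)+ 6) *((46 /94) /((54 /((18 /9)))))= 414893836932935773338168605 /1214517101530346834639192064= 0.34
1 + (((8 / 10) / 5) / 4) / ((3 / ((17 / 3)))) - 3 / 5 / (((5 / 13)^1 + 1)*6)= 301 / 300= 1.00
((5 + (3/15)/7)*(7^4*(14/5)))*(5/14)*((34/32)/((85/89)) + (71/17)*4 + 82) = 512196069/425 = 1205167.22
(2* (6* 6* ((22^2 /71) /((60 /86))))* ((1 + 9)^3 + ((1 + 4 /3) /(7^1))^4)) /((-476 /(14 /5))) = -4138.31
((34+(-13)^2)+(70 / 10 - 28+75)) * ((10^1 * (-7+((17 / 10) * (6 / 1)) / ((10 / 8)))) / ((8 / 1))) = 7453 / 20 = 372.65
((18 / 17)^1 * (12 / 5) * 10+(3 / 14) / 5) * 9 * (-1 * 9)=-2453571 / 1190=-2061.82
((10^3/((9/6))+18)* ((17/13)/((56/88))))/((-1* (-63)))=29546/1323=22.33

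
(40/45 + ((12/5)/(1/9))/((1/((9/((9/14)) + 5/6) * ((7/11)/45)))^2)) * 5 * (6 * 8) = 12018064/27225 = 441.43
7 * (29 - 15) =98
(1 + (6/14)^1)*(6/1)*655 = 39300/7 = 5614.29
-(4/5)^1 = -4/5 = -0.80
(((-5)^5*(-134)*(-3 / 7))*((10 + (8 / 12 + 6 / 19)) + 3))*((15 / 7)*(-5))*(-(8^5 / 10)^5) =-9456361793203356928730726400 / 931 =-10157209230078793693588320.00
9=9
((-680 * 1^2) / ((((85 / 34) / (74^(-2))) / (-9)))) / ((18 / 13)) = 442 / 1369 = 0.32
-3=-3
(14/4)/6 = 7/12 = 0.58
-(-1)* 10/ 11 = 10/ 11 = 0.91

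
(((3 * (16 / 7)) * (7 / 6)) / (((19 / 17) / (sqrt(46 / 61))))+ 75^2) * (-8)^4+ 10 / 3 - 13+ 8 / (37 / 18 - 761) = 557056 * sqrt(2806) / 1159+ 944247923399 / 40983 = 23065450.37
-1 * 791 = -791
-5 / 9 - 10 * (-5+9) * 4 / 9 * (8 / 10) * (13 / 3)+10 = -1409 / 27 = -52.19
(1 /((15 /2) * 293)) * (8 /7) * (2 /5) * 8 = 0.00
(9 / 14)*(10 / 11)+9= 738 / 77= 9.58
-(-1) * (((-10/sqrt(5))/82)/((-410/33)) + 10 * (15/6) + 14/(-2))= 33 * sqrt(5)/16810 + 18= 18.00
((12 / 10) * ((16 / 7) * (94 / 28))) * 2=18.42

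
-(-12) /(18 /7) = 14 /3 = 4.67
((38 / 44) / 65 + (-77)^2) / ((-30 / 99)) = -25435467 / 1300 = -19565.74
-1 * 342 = -342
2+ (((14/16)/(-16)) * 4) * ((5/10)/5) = 633/320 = 1.98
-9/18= -1/2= -0.50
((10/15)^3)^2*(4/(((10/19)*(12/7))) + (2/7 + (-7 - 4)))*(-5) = 42208/15309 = 2.76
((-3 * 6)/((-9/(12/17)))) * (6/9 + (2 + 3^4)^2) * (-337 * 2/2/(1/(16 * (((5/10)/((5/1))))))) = -445788992/85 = -5244576.38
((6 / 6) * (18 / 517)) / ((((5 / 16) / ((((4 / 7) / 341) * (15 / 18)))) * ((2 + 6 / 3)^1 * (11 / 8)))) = 384 / 13574869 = 0.00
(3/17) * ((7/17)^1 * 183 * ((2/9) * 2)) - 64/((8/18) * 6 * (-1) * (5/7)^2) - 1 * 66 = -94286/7225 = -13.05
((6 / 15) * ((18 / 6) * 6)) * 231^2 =1920996 / 5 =384199.20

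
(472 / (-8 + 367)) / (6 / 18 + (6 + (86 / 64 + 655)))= 45312 / 22838503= 0.00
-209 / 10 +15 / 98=-5083 / 245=-20.75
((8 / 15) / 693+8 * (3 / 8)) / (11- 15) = -31193 / 41580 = -0.75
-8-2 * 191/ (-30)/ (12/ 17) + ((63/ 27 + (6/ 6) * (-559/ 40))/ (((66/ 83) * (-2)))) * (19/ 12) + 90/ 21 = 25.91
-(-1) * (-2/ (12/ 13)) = -13/ 6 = -2.17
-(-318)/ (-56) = -159/ 28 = -5.68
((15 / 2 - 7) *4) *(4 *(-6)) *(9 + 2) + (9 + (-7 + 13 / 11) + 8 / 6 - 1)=-17308 / 33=-524.48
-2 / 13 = -0.15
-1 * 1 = -1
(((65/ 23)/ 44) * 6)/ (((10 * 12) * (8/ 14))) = 91/ 16192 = 0.01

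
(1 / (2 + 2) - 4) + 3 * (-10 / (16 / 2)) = -15 / 2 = -7.50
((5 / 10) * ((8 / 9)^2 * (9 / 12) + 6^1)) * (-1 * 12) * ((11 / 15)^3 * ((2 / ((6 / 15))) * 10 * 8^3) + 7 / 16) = -1940916361 / 4860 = -399365.51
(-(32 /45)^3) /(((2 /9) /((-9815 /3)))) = 32161792 /6075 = 5294.12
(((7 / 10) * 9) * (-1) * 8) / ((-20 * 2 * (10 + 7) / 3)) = 189 / 850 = 0.22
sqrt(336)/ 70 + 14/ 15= 2 * sqrt(21)/ 35 + 14/ 15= 1.20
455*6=2730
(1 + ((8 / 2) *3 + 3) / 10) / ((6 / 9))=15 / 4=3.75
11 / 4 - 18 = -61 / 4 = -15.25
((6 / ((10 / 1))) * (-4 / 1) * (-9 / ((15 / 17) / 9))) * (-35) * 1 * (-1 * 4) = 154224 / 5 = 30844.80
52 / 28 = 13 / 7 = 1.86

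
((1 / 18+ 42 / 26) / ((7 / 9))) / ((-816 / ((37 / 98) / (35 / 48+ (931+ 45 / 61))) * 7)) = -51911 / 340878796076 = -0.00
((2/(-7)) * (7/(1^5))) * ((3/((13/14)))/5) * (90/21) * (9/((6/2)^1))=-216/13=-16.62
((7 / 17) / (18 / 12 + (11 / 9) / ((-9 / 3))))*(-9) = -3402 / 1003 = -3.39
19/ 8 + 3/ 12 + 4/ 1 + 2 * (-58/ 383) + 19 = 77587/ 3064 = 25.32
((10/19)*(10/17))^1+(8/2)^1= 1392/323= 4.31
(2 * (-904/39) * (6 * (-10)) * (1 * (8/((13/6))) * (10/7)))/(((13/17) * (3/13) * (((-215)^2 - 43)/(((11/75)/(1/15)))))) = 108190720/27316653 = 3.96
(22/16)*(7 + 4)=121/8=15.12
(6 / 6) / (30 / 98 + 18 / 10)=0.47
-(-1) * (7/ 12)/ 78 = 7/ 936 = 0.01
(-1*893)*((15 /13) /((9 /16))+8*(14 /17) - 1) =-4523045 /663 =-6822.09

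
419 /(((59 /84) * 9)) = 66.28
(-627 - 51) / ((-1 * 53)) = 678 / 53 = 12.79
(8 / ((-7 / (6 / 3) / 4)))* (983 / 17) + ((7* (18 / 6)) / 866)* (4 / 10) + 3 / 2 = -271631057 / 515270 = -527.16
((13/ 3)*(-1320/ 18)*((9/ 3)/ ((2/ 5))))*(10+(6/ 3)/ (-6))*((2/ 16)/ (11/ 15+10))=-268.31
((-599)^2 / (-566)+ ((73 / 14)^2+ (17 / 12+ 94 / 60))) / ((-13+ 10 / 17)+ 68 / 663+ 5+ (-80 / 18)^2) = -374678127603 / 7722462965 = -48.52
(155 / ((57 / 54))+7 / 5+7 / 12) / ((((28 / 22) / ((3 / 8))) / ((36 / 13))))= 16796439 / 138320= 121.43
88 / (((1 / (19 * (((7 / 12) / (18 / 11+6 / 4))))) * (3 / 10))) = 643720 / 621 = 1036.59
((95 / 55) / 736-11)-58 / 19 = -2161271 / 153824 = -14.05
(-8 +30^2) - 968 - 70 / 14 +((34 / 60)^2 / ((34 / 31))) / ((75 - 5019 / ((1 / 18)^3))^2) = -124917913150092735673 / 1542196458643120200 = -81.00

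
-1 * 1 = -1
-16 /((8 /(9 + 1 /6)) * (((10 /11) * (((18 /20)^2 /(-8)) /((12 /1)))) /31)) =6001600 /81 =74093.83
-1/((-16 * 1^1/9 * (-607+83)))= -9/8384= -0.00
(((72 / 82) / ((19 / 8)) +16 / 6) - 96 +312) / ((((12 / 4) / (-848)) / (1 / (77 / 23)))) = -9983863552 / 539847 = -18493.88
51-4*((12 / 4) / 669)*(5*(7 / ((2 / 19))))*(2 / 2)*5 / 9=95707 / 2007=47.69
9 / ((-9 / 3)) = -3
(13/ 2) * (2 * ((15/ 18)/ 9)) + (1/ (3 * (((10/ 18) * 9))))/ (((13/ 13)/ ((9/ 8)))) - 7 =-6179/ 1080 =-5.72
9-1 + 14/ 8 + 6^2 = 183/ 4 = 45.75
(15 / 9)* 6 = 10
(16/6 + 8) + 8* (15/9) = 24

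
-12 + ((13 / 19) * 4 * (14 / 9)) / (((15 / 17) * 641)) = -11.99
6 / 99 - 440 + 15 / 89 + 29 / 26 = -438.66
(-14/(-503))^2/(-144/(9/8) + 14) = -98/14421513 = -0.00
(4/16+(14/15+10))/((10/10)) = 671/60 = 11.18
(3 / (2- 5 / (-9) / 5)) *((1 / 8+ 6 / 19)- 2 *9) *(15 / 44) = -1080945 / 127072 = -8.51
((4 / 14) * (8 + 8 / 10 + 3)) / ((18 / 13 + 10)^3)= 129623 / 56731360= 0.00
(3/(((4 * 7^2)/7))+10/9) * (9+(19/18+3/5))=12.98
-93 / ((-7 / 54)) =5022 / 7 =717.43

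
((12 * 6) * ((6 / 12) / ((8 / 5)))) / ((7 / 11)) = 495 / 14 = 35.36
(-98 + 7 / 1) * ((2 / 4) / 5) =-91 / 10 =-9.10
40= 40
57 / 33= 1.73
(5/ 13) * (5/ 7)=0.27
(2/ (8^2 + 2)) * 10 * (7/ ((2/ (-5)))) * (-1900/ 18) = 166250/ 297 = 559.76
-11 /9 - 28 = -263 /9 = -29.22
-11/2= -5.50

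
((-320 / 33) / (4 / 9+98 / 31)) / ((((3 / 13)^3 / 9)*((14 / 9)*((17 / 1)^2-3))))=-1886040 / 426041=-4.43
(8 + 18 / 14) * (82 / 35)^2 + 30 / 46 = 2036201 / 39445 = 51.62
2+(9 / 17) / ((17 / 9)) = 659 / 289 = 2.28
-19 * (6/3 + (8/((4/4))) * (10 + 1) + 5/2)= -3515/2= -1757.50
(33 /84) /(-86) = -11 /2408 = -0.00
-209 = -209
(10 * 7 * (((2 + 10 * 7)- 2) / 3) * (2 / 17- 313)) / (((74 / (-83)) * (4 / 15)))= 2704046625 / 1258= 2149480.62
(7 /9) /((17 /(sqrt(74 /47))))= 0.06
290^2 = 84100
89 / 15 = 5.93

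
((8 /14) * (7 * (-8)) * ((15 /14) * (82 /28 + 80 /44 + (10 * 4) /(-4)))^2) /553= -294516450 /160658113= -1.83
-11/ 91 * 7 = -11/ 13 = -0.85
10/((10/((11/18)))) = 0.61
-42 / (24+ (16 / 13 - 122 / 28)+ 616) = -2548 / 38637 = -0.07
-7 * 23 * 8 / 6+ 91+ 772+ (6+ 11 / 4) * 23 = 849.58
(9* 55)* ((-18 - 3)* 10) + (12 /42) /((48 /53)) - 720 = -17584507 /168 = -104669.68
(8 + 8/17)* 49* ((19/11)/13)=134064/2431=55.15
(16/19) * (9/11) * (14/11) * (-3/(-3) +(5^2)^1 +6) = 28.06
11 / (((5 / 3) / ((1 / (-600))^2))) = 11 / 600000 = 0.00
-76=-76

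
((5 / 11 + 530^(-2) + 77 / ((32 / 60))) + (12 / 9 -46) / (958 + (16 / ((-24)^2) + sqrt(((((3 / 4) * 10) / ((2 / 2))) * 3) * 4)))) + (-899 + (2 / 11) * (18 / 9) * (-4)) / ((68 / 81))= -115932298230989650931 / 124951639100624600 + 173664 * sqrt(10) / 1189374481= -927.82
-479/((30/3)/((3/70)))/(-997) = 1437/697900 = 0.00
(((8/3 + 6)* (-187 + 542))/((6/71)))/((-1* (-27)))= 327665/243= 1348.42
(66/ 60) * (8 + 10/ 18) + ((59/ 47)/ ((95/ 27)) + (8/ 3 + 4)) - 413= -6374393/ 16074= -396.57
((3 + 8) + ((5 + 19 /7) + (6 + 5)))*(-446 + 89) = -10608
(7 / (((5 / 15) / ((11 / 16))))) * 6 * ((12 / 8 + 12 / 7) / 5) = 891 / 16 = 55.69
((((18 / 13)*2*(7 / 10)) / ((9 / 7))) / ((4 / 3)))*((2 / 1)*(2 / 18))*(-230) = -2254 / 39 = -57.79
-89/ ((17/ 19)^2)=-32129/ 289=-111.17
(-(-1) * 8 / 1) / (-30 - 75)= -8 / 105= -0.08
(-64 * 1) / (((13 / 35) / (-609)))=1364160 / 13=104935.38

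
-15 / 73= -0.21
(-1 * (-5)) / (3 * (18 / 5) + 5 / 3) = 0.40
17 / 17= 1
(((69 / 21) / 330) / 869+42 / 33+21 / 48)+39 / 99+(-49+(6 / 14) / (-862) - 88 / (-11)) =-38.90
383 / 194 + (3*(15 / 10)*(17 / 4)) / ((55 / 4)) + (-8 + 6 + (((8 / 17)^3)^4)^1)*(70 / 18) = -123429089624287622753 / 27974606720586974415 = -4.41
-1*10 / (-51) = 0.20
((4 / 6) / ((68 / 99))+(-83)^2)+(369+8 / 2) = 246941 / 34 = 7262.97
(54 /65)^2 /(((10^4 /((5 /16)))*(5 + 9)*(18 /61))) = 4941 /946400000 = 0.00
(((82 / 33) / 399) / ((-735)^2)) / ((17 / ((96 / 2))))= 1312 / 40307807925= 0.00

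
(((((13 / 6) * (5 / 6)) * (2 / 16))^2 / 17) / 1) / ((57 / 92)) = 97175 / 20093184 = 0.00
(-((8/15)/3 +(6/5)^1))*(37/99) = -2294/4455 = -0.51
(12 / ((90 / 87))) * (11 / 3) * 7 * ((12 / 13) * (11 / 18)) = 98252 / 585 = 167.95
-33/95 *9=-297/95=-3.13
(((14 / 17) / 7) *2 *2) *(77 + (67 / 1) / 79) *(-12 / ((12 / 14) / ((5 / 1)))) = -3444000 / 1343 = -2564.41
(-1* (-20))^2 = 400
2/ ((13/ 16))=32/ 13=2.46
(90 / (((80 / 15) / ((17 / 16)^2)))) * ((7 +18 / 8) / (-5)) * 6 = -866133 / 4096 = -211.46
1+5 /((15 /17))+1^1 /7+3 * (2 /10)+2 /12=1591 /210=7.58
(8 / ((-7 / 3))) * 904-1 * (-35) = -21451 / 7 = -3064.43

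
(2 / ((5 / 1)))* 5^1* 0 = 0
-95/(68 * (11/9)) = -855/748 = -1.14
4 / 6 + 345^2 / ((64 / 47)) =16782653 / 192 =87409.65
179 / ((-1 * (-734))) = 179 / 734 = 0.24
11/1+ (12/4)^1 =14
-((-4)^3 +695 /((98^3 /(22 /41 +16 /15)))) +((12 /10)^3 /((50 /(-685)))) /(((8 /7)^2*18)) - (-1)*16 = 22861552580047 /289416540000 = 78.99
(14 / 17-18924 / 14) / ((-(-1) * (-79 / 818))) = 131498408 / 9401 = 13987.70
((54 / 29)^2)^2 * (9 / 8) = 9565938 / 707281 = 13.52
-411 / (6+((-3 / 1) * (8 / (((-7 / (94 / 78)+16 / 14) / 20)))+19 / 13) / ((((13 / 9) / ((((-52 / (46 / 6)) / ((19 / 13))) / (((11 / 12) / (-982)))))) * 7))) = -1415243291 / 176678139686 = -0.01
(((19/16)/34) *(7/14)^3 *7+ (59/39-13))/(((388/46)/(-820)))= 9168359935/8231808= 1113.77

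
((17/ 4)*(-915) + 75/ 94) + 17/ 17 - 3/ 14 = -5115511/ 1316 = -3887.17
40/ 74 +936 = 34652/ 37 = 936.54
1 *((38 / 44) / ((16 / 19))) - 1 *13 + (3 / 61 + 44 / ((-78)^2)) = -11.92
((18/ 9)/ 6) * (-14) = -14/ 3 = -4.67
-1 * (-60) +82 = 142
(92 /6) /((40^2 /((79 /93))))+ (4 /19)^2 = 4227137 /80575200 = 0.05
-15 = -15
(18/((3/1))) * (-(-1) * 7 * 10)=420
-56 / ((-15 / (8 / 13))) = 448 / 195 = 2.30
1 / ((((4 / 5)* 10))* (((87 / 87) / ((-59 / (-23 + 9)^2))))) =-59 / 1568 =-0.04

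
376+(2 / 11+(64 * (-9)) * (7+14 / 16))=-4159.82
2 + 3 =5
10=10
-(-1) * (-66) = -66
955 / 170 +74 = 2707 / 34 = 79.62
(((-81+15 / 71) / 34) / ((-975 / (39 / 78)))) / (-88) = -239 / 17260100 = -0.00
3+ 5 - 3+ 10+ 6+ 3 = 24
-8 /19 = -0.42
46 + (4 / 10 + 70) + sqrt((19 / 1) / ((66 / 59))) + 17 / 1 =sqrt(73986) / 66 + 667 / 5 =137.52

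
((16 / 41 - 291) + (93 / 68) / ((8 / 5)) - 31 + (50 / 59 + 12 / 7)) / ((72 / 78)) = -38103695695 / 110538624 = -344.71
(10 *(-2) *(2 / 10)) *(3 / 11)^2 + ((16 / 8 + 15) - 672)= -79291 / 121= -655.30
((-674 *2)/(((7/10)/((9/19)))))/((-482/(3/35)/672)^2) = -13.03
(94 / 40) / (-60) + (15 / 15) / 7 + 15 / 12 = 11371 / 8400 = 1.35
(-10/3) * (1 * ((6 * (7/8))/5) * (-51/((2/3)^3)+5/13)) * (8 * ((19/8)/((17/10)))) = 11877565/1768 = 6718.08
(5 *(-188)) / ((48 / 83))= -19505 / 12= -1625.42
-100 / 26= -50 / 13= -3.85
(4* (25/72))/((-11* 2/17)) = -425/396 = -1.07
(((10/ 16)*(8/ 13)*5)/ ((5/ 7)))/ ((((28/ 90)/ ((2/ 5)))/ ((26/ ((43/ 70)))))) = 6300/ 43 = 146.51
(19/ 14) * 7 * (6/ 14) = 57/ 14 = 4.07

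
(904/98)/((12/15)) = 565/49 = 11.53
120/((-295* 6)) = -0.07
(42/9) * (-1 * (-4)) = 18.67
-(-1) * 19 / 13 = 19 / 13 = 1.46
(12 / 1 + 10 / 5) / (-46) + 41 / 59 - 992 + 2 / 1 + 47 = -1279121 / 1357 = -942.61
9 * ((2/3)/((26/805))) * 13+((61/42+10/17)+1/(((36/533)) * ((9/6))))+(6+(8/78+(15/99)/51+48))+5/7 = 162893365/65637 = 2481.73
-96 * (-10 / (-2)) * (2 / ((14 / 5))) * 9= -21600 / 7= -3085.71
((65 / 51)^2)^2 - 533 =-3588001508 / 6765201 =-530.36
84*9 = 756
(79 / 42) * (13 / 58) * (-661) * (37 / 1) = -25117339 / 2436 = -10310.89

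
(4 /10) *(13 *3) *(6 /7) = 468 /35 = 13.37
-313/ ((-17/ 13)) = 4069/ 17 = 239.35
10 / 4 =2.50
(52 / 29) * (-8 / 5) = -416 / 145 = -2.87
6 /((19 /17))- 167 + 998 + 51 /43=684282 /817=837.55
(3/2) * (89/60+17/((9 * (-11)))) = 2597/1320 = 1.97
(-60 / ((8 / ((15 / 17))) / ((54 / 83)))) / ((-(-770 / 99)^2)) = 19683 / 276556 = 0.07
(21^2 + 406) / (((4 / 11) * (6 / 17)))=158389 / 24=6599.54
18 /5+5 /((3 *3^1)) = 4.16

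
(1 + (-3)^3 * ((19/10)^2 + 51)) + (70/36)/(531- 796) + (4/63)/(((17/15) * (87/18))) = -242551174919/164612700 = -1473.47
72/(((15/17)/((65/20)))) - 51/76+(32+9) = 116101/380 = 305.53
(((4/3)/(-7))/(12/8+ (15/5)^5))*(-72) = 64/1141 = 0.06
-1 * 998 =-998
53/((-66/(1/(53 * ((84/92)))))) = -0.02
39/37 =1.05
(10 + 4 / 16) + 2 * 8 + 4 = 121 / 4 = 30.25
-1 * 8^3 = -512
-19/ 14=-1.36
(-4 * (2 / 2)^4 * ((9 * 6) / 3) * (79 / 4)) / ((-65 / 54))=76788 / 65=1181.35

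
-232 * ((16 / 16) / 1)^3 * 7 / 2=-812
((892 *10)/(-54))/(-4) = 1115/27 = 41.30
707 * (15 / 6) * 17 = 60095 / 2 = 30047.50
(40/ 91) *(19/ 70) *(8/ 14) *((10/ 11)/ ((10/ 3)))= 912/ 49049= 0.02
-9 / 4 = -2.25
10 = 10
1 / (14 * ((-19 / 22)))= -11 / 133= -0.08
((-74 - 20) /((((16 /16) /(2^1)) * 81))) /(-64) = 47 /1296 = 0.04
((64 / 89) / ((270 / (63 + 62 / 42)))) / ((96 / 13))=0.02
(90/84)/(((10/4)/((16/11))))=48/77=0.62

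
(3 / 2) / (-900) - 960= -576001 / 600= -960.00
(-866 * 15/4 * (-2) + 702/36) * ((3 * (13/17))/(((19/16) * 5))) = 4065048/1615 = 2517.06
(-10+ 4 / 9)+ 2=-68 / 9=-7.56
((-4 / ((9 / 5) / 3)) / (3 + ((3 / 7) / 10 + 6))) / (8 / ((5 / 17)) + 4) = -1750 / 74061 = -0.02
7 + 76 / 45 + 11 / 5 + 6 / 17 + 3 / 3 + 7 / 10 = 19801 / 1530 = 12.94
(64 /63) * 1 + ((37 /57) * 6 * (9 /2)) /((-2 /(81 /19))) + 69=32.66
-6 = -6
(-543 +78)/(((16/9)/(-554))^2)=-2889997785/64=-45156215.39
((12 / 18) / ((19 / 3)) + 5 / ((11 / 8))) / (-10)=-391 / 1045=-0.37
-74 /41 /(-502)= 37 /10291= 0.00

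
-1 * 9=-9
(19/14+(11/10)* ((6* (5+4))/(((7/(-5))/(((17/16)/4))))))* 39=-173199/448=-386.60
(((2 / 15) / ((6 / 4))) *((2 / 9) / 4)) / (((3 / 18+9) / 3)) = 4 / 2475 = 0.00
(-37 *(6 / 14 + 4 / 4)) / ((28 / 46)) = -4255 / 49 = -86.84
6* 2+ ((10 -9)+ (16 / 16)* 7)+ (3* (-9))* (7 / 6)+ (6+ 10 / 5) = -7 / 2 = -3.50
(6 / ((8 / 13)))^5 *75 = 6766814925 / 1024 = 6608217.70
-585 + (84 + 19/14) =-499.64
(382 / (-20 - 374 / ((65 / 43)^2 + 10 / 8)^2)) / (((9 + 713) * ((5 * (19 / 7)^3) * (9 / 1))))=-0.00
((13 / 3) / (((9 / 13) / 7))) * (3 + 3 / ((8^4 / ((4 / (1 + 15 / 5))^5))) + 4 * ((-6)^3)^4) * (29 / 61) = 407846210911647235 / 2248704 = 181369451431.42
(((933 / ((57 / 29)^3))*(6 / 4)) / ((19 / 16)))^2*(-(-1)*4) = 14728168046192896 / 152852067369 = 96355.70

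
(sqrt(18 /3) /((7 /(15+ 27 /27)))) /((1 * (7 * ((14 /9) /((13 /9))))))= 104 * sqrt(6) /343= 0.74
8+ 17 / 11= 105 / 11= 9.55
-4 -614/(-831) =-2710/831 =-3.26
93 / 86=1.08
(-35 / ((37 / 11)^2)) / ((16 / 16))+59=76536 / 1369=55.91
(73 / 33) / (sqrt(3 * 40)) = 73 * sqrt(30) / 1980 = 0.20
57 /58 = 0.98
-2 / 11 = -0.18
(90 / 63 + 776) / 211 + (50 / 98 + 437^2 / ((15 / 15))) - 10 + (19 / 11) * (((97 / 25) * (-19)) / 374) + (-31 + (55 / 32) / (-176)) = 51975797853094897 / 272221734400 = 190931.84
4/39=0.10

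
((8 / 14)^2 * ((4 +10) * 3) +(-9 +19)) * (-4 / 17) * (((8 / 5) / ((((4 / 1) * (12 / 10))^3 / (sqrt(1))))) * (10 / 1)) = -10375 / 12852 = -0.81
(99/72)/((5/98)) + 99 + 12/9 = 7637/60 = 127.28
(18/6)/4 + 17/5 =83/20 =4.15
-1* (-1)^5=1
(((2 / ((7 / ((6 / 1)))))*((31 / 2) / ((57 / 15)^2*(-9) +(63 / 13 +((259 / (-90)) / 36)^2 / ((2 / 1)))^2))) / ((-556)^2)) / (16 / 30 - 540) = 3247513506993600000 / 2169555139092780615627123071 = 0.00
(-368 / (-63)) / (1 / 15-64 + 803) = 40 / 5061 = 0.01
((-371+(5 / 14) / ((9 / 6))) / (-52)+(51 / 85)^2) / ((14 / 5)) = 102239 / 38220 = 2.68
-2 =-2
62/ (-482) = -31/ 241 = -0.13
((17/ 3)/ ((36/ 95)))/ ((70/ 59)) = 19057/ 1512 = 12.60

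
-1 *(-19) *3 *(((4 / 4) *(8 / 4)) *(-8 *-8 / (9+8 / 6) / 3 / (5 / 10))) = 14592 / 31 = 470.71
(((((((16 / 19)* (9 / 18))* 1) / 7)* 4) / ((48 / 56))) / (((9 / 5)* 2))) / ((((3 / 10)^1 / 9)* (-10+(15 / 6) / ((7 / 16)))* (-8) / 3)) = 35 / 171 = 0.20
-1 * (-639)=639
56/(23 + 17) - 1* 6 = -4.60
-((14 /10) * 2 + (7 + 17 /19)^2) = -117554 /1805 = -65.13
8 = 8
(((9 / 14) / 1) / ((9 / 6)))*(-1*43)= -129 / 7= -18.43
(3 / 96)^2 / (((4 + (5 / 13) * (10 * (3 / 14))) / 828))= 18837 / 112384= 0.17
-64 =-64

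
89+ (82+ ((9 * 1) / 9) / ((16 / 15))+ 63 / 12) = 177.19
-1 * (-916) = 916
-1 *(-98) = 98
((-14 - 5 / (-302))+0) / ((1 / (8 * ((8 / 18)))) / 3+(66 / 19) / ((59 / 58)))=-75743728 / 19004709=-3.99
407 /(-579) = -407 /579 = -0.70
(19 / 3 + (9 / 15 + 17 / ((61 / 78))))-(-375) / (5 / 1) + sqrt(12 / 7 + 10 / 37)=105.08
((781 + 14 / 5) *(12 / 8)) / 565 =11757 / 5650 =2.08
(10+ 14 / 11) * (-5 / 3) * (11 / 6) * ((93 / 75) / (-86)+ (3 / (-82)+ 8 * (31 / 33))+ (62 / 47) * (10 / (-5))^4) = -121091626624 / 123048585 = -984.10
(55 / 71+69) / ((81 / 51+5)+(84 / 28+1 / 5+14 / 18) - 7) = 1894905 / 96844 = 19.57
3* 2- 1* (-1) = 7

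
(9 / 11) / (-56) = -9 / 616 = -0.01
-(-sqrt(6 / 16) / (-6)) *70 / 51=-35 *sqrt(6) / 612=-0.14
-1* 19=-19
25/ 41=0.61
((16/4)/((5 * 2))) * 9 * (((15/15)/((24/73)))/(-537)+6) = 15451/716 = 21.58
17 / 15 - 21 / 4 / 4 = -43 / 240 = -0.18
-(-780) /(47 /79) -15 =60915 /47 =1296.06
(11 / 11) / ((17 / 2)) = 2 / 17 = 0.12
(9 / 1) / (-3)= -3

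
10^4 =10000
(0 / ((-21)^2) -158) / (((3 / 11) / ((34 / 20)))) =-14773 / 15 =-984.87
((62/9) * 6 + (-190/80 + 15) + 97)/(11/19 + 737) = 68837/336336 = 0.20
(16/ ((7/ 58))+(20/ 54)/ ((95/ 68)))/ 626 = 238508/ 1123983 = 0.21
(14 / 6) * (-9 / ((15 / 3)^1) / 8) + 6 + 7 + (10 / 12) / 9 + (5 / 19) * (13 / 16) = 524549 / 41040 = 12.78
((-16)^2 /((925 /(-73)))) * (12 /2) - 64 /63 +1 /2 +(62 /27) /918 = -19536822931 /160489350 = -121.73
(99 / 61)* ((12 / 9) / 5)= 132 / 305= 0.43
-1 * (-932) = 932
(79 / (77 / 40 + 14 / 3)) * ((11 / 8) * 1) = 13035 / 791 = 16.48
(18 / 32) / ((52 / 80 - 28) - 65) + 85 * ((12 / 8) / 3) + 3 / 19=5987119 / 140372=42.65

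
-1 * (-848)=848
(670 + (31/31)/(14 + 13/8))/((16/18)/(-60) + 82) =1130733/138350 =8.17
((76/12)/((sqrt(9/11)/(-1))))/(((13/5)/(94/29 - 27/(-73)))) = -726275 * sqrt(11)/247689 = -9.73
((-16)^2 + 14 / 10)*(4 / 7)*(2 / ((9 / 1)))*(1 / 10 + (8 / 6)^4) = 1510652 / 14175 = 106.57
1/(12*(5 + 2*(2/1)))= 0.01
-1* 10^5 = -100000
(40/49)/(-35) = -8/343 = -0.02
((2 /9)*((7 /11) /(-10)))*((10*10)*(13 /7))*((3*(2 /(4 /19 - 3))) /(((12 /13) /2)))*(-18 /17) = -128440 /9911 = -12.96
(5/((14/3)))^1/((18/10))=25/42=0.60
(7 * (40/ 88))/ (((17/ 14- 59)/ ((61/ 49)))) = -610/ 8899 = -0.07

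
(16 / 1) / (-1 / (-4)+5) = 64 / 21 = 3.05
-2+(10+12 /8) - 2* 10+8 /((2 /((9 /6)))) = -9 /2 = -4.50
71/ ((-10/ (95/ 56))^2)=25631/ 12544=2.04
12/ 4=3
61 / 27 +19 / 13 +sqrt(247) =1306 / 351 +sqrt(247) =19.44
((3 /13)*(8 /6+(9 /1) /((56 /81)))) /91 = 2411 /66248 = 0.04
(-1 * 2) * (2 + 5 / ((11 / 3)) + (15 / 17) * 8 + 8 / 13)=-53666 / 2431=-22.08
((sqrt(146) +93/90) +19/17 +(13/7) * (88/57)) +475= sqrt(146) +32559631/67830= 492.10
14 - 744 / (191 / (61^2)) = -2765750 / 191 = -14480.37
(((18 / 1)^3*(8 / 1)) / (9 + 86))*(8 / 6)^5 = 2069.56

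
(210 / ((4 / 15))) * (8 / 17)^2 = 50400 / 289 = 174.39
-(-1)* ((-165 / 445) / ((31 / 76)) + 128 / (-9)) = -375724 / 24831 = -15.13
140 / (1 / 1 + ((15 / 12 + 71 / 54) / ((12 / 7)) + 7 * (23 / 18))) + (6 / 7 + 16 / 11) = 16610086 / 1141679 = 14.55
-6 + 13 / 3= -5 / 3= -1.67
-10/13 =-0.77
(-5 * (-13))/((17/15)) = 975/17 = 57.35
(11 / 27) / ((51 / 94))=1034 / 1377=0.75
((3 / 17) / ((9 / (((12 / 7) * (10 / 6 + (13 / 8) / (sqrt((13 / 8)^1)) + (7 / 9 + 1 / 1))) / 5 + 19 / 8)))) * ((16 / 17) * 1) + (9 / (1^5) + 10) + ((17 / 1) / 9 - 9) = 16 * sqrt(26) / 10115 + 1088279 / 91035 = 11.96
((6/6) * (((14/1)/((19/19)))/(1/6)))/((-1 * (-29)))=84/29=2.90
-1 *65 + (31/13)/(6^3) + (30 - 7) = -41.99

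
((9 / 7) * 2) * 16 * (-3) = -864 / 7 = -123.43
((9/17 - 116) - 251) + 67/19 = -117231/323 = -362.94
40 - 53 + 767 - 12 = 742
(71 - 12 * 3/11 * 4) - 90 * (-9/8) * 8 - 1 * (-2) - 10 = 9459/11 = 859.91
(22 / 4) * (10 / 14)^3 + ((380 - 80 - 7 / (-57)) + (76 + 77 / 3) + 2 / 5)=26341313 / 65170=404.19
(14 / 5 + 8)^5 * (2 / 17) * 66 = 1140890.04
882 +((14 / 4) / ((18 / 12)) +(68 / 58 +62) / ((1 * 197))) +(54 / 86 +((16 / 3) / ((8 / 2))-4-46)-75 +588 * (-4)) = -1172076985 / 736977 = -1590.38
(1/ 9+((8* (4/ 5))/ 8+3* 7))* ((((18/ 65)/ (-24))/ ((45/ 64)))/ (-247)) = 15776/ 10837125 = 0.00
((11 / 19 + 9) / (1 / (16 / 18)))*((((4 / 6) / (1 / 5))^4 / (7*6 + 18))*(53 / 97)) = 38584000 / 4030641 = 9.57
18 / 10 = 1.80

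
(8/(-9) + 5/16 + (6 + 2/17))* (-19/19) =-13565/2448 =-5.54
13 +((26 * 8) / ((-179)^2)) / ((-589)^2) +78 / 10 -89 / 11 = 7769871348379 / 611363266855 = 12.71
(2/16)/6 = 1/48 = 0.02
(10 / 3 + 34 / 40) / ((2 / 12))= 251 / 10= 25.10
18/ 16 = 9/ 8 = 1.12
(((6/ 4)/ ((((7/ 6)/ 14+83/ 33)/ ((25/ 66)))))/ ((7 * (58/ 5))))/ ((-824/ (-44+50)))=-1125/ 57374296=-0.00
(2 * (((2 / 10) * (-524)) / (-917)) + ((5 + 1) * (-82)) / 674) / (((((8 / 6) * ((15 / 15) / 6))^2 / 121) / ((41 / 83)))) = -606.88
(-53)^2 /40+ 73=5729 /40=143.22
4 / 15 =0.27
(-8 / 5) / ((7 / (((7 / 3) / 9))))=-8 / 135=-0.06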